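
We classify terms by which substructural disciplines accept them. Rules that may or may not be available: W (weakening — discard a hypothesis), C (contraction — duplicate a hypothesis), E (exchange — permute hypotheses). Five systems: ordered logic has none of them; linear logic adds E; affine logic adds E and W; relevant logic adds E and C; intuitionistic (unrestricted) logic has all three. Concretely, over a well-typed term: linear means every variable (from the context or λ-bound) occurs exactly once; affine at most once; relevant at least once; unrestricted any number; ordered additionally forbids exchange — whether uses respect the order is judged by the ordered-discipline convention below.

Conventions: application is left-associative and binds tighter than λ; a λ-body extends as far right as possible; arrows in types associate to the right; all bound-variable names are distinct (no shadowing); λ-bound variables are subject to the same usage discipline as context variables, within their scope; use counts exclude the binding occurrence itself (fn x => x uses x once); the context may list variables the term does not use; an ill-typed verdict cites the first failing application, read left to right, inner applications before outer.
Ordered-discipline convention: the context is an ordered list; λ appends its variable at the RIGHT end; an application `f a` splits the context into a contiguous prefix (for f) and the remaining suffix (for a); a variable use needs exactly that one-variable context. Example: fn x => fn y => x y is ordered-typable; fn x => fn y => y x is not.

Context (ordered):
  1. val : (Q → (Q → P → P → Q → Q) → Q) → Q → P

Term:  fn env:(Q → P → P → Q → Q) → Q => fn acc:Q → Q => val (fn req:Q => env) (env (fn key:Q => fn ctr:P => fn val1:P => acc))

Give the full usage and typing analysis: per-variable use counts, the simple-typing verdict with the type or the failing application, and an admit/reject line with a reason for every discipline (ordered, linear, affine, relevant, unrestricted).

variable uses: val ×1; env (bound) ×2; acc (bound) ×1; req (bound) ×0; key (bound) ×0; ctr (bound) ×0; val1 (bound) ×0
use order (left to right): val, env, env, acc
typing: well-typed at ((Q → P → P → Q → Q) → Q) → (Q → Q) → P
ordered: ✗ — needs contraction — env ×2; needs weakening: req, key, ctr, val1 unused
linear: ✗ — needs contraction — env ×2; needs weakening: req, key, ctr, val1 unused
affine: ✗ — needs contraction — env ×2
relevant: ✗ — needs weakening: req, key, ctr, val1 unused
unrestricted: ✓ — well-typed at ((Q → P → P → Q → Q) → Q) → (Q → Q) → P; no restrictions here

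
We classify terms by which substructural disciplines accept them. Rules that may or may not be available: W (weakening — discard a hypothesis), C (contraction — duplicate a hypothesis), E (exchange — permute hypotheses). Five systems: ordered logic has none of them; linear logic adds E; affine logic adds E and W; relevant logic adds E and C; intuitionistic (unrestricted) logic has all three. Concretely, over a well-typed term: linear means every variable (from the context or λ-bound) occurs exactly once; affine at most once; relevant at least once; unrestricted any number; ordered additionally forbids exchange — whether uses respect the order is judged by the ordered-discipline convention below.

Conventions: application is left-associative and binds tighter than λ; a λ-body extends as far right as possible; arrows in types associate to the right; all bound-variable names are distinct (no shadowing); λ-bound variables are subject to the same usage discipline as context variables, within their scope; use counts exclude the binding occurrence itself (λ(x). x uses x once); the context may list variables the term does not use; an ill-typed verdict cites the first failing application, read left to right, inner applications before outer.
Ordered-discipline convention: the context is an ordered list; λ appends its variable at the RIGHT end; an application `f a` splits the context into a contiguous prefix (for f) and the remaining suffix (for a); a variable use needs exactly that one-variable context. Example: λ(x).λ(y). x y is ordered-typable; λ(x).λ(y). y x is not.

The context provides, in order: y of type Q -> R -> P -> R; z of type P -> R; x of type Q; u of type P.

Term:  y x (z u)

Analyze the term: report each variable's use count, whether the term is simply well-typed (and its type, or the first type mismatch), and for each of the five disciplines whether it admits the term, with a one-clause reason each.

variable uses: y: 1; z: 1; x: 1; u: 1
use order (left to right): y, x, z, u
typing: well-typed — term : P -> R
ordered ✗ (no ordered split (uses run y, x, z, u))
linear ✓ (single use per variable (y, z, x, u))
affine ✓ (y, z, x, u: no repeats, contraction unneeded)
relevant ✓ (y, z, x, u: all used, weakening unneeded)
unrestricted ✓ (typability at P -> R is all that's needed)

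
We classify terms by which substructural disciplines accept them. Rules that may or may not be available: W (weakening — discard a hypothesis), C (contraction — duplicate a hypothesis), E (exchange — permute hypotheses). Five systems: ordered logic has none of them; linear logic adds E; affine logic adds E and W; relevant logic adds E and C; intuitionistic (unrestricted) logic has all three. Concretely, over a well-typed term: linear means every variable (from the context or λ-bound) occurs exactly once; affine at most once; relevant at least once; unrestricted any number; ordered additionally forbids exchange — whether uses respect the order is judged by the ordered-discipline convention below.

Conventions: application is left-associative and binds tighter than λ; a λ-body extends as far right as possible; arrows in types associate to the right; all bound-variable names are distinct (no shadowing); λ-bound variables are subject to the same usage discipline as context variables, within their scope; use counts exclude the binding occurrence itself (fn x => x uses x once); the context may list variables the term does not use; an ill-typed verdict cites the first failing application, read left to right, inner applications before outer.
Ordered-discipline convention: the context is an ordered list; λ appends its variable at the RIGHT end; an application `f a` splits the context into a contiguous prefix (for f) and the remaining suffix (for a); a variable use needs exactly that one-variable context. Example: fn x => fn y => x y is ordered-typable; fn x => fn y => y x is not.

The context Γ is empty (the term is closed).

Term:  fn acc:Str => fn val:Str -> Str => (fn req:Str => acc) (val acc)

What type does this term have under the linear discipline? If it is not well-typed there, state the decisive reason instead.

not well-typed under linear — uses contraction: acc ×2; req left unused
counts: acc (λ-bound): 2×; val (λ-bound): 1×; req (λ-bound): 0×
order of uses: acc, val, acc
typing: the term checks, with type Str -> (Str -> Str) -> Str
summary: ordered ✗ · linear ✗ · affine ✗ · relevant ✗ · unrestricted ✓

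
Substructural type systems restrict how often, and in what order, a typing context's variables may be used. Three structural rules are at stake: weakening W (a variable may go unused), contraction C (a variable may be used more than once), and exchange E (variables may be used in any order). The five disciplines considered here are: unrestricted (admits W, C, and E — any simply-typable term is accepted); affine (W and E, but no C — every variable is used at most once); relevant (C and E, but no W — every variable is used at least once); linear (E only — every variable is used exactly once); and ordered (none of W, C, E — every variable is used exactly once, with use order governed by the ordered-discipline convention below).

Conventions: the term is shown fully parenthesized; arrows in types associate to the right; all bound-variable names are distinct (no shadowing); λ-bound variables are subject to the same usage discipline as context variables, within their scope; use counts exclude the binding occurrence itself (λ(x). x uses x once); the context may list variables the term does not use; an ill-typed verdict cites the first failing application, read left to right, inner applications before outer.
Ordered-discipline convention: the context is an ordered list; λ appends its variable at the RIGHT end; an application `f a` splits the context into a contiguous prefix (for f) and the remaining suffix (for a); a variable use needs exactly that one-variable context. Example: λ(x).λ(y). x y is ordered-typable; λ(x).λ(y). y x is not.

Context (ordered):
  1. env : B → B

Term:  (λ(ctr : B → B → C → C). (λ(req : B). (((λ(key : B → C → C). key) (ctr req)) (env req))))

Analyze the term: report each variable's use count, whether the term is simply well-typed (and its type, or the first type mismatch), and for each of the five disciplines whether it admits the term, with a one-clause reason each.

variable uses: env: 1; ctr (λ-bound): 1; req (λ-bound): 2; key (λ-bound): 1
use order (left to right): key, ctr, req, env, req
typing: well-typed — term : (B → B → C → C) → B → C → C
ordered: ✗, needs contraction — req ×2
linear: ✗, needs contraction — req ×2
affine: ✗, needs contraction — req ×2
relevant: ✓, at least one use each (env, ctr, req, key)
unrestricted: ✓, typability at (B → B → C → C) → B → C → C is all that's needed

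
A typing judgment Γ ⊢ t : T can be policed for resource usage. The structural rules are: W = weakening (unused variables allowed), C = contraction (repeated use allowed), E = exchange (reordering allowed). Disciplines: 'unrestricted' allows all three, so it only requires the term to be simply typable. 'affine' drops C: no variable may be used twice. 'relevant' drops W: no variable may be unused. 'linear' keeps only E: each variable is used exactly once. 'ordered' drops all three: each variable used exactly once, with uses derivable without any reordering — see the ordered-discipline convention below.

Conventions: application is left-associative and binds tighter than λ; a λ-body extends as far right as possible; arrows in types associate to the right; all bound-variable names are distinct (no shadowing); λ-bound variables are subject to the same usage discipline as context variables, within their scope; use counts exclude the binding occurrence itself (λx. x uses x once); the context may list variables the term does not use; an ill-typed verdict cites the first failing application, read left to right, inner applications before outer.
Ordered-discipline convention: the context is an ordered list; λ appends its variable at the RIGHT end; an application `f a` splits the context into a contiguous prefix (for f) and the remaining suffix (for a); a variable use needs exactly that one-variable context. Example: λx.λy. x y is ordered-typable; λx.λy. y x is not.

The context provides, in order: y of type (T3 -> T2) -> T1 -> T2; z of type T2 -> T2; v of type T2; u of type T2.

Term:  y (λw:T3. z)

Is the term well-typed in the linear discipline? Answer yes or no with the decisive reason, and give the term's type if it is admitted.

no — a type mismatch blocks all five
counts: y: 1; z: 1; v: 0; u: 0; w (bound): 0
order of uses: y, z
typing: ill-typed: argument of type T3 -> T2 -> T2 where T3 -> T2 is required
per-discipline verdicts: ordered ✗, linear ✗, affine ✗, relevant ✗, unrestricted ✗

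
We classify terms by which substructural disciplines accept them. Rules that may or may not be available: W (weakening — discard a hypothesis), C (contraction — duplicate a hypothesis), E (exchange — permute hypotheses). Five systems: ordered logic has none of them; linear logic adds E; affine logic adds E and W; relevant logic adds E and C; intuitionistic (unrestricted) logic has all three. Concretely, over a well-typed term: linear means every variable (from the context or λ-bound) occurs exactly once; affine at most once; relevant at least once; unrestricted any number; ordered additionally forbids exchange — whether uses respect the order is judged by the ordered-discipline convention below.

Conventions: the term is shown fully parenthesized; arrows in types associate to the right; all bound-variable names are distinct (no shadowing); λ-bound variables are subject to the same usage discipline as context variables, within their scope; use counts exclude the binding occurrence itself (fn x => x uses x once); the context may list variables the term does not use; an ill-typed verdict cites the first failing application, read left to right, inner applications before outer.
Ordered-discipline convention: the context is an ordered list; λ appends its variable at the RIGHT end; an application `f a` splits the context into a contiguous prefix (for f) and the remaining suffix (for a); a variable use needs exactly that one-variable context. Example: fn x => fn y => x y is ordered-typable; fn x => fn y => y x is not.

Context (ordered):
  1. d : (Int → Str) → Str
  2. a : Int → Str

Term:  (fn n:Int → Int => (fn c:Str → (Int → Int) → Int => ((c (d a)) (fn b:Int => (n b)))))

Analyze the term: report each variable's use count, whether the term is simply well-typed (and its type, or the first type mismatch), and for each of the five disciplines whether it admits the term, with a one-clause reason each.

variable uses: d=1; a=1; n (λ-bound)=1; c (λ-bound)=1; b (λ-bound)=1
uses in reading order: c, d, a, n, b
typing: ✓ — (Int → Int) → (Str → (Int → Int) → Int) → Int
ordered: ✗ — use order c, d, a, n, b needs exchange
linear: ✓ — exactly-once usage across d, a, n, c, b
affine: ✓ — at most one use each (d, a, n, c, b)
relevant: ✓ — every one of d, a, n, c, b appears
unrestricted: ✓ — simply typable at (Int → Int) → (Str → (Int → Int) → Int) → Int; W, C, E all held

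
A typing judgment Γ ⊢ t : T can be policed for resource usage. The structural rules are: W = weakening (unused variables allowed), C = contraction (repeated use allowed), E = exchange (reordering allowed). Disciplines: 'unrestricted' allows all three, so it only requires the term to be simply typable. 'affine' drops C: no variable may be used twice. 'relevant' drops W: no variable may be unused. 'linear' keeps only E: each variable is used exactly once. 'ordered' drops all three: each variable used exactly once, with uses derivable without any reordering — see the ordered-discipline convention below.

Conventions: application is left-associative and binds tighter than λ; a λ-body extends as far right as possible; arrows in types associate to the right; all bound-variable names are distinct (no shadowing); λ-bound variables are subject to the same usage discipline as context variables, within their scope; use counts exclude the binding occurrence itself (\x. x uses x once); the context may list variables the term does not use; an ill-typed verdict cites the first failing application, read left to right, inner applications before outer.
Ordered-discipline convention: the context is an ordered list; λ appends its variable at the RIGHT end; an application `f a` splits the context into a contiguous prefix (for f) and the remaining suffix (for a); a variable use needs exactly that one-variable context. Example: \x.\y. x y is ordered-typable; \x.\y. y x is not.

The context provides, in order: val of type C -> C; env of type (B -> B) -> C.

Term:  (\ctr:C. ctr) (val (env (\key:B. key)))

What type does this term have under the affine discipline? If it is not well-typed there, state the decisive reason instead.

term : C
counts: val ×1; env ×1; ctr (bound) ×1; key (bound) ×1
uses in reading order: ctr, val, env, key
typing: the term checks, with type C
all disciplines: ordered ✓ · linear ✓ · affine ✓ · relevant ✓ · unrestricted ✓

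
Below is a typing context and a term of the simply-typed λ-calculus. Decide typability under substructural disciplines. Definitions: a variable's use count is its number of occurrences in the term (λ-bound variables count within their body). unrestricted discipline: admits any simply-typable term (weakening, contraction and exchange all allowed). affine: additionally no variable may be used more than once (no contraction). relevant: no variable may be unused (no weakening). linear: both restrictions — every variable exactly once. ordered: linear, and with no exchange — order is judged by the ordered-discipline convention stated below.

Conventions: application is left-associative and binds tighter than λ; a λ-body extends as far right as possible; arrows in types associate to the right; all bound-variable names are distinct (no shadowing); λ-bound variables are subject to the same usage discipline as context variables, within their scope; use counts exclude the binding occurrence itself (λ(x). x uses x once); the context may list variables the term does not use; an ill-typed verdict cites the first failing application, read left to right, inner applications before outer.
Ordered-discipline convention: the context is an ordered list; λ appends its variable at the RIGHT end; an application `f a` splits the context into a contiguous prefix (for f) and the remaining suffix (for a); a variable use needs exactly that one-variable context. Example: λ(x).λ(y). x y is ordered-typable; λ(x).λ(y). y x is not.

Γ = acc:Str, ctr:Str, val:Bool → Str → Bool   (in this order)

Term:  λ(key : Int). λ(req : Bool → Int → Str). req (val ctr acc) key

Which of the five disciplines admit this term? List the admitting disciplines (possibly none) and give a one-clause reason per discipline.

admitting disciplines: none
use counts: acc: 1×; ctr: 1×; val: 1×; key (bound): 1×; req (bound): 1×
order of uses: req, val, ctr, acc, key
typing: ill-typed: argument of type Str where Bool is required
ordered ✗ (a type mismatch blocks all five)
linear ✗ (the type mismatch rejects it)
affine ✗ (not simply typable)
relevant ✗ (fails simple typing)
unrestricted ✗ (a type mismatch blocks all five)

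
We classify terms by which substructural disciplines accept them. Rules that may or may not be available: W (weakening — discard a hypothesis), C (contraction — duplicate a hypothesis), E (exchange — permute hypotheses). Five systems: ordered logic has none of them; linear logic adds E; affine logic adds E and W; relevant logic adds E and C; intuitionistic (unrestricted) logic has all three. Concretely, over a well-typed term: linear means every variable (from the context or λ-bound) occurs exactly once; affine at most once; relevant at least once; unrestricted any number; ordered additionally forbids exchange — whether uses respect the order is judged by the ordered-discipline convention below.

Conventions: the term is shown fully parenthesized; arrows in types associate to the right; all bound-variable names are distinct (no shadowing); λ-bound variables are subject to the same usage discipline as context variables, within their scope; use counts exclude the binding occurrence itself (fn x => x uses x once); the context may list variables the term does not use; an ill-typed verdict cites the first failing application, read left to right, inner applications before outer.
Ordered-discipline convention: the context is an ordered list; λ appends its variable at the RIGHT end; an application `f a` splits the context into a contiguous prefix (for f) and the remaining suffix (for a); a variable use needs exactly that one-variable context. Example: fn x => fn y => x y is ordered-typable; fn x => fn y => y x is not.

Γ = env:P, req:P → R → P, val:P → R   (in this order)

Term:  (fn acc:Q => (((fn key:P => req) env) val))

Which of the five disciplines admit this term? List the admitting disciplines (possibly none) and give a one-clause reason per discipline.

accepted by: none
variable uses: env: 1×, req: 1×, val: 1×, acc [bound]: 0×, key [bound]: 0×
use order (left to right): req, env, val
typing: ill-typed: a function awaiting P gets P → R
ordered ✗ (not simply typable)
linear ✗ (fails simple typing)
affine ✗ (a type mismatch blocks all five)
relevant ✗ (the type mismatch rejects it)
unrestricted ✗ (not simply typable)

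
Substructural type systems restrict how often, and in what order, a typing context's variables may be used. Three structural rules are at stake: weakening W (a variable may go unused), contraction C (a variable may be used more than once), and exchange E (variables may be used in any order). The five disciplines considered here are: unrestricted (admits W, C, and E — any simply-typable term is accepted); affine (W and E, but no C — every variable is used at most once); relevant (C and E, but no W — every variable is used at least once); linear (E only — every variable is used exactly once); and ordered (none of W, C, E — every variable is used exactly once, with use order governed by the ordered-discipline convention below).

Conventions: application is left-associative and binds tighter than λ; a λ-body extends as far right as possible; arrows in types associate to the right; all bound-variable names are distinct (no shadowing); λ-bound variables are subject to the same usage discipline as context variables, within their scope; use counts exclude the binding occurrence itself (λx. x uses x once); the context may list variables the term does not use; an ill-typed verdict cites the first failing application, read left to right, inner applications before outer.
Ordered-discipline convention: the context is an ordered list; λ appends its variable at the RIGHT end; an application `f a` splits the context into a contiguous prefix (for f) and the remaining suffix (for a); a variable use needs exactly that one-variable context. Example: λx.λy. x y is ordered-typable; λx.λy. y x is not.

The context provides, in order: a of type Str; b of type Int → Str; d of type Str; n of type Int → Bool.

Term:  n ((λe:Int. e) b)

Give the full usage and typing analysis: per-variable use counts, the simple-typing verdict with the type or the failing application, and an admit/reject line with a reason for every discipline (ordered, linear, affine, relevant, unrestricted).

variable uses: a: 0×, b: 1×, d: 0×, n: 1×, e (λ-bound): 1×
left-to-right use order: n, e, b
typing: ill-typed: an application expects Int but receives Int → Str
ordered ✗ (a type mismatch blocks all five)
linear ✗ (the type mismatch rejects it)
affine ✗ (not simply typable)
relevant ✗ (fails simple typing)
unrestricted ✗ (a type mismatch blocks all five)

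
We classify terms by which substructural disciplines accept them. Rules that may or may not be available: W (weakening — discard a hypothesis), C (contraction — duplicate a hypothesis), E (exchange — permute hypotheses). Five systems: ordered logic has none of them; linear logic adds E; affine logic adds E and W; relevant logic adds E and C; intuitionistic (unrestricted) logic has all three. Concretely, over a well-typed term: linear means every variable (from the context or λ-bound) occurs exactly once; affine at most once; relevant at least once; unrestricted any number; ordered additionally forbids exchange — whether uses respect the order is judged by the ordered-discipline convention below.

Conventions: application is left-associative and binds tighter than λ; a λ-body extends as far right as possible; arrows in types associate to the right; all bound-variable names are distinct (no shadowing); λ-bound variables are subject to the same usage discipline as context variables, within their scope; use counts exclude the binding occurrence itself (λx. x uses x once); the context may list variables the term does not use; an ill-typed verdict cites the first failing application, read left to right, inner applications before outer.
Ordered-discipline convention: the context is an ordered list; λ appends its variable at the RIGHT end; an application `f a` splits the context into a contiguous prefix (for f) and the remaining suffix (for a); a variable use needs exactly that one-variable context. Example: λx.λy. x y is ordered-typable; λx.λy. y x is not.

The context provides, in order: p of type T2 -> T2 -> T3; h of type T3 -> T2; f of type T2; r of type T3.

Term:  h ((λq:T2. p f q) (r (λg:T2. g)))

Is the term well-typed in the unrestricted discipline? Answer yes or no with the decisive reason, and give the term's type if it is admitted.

no — not simply typable
variable uses: p ×1; h ×1; f ×1; r ×1; q (bound) ×1; g (bound) ×1
uses in reading order: h, p, f, q, r, g
typing: ill-typed: non-arrow in function slot: T3
per-discipline verdicts: ordered ✗ | linear ✗ | affine ✗ | relevant ✗ | unrestricted ✗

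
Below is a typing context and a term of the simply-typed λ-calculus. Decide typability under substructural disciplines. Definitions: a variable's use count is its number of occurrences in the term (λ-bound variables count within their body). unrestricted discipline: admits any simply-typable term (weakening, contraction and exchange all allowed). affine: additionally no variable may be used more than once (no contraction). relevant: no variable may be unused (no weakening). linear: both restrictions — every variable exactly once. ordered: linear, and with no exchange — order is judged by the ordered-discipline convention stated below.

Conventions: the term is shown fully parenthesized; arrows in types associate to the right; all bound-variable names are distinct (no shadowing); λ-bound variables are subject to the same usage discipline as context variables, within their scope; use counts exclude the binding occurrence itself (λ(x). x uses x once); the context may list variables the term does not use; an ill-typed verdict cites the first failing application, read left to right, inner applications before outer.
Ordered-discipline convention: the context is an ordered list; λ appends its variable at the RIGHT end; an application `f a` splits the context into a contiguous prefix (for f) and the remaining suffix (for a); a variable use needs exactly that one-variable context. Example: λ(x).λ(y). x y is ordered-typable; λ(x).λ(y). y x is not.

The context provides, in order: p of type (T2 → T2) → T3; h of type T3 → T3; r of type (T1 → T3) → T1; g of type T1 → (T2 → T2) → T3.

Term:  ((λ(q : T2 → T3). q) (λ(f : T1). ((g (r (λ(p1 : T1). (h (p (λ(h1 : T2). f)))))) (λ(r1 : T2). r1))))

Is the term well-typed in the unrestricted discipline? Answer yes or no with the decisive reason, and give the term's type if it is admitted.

no — a type mismatch blocks all five
variable uses: p=1; h=1; r=1; g=1; q (bound)=1; f (bound)=1; p1 (bound)=0; h1 (bound)=0; r1 (bound)=1
uses in reading order: q, g, r, h, p, f, r1
typing: ill-typed: a function awaiting T2 → T2 gets T2 → T1
summary: ordered ✗; linear ✗; affine ✗; relevant ✗; unrestricted ✗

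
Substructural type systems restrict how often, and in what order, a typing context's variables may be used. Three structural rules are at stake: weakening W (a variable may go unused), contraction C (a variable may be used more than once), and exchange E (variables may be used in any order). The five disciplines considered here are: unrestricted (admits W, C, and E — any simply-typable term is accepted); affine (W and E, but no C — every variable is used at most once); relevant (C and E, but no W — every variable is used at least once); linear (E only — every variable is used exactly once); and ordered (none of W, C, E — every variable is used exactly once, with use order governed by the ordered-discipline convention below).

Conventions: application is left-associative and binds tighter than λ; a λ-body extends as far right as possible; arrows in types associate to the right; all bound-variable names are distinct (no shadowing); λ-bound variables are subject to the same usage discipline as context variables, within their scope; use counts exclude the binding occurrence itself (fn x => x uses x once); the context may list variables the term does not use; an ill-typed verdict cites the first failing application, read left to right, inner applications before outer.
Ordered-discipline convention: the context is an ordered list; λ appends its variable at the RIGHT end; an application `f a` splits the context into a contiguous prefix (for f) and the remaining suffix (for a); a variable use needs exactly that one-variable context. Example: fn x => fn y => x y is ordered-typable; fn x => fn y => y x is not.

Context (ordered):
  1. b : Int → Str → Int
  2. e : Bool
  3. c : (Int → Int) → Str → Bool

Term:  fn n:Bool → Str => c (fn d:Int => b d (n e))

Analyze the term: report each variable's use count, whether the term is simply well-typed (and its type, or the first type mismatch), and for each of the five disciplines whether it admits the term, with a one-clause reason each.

variable uses: b=1, e=1, c=1, n (bound)=1, d (bound)=1
order of uses: c, b, d, n, e
typing: ✓ — (Bool → Str) → Str → Bool
ordered ✗ (needs exchange: uses follow c, b, d, n, e)
linear ✓ (single use per variable (b, e, c, n, d))
affine ✓ (b, e, c, n, d: no repeats, contraction unneeded)
relevant ✓ (none of b, e, c, n, d goes unused)
unrestricted ✓ (well-typed at (Bool → Str) → Str → Bool; no restrictions here)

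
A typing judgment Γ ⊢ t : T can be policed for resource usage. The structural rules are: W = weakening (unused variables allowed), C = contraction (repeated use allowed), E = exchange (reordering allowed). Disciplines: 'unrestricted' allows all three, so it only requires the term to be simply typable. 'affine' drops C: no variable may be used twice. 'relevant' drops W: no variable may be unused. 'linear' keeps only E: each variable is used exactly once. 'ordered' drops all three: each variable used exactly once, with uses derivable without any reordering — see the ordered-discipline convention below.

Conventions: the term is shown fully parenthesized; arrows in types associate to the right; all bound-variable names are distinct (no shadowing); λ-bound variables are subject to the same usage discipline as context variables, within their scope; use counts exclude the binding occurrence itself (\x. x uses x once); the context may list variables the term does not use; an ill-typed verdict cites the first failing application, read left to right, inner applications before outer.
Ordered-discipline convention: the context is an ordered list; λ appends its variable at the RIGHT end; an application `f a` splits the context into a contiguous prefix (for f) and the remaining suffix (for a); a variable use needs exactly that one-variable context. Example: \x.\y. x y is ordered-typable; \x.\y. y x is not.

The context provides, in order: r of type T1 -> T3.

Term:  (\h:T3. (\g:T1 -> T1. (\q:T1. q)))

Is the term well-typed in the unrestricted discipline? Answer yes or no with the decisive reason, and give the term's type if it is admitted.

yes — well-typed at T3 -> (T1 -> T1) -> T1 -> T1; no restrictions here; term : T3 -> (T1 -> T1) -> T1 -> T1
usage: r: 0×, h (λ-bound): 0×, g (λ-bound): 0×, q (λ-bound): 1×
left-to-right use order: q
typing: ✓ — T3 -> (T1 -> T1) -> T1 -> T1
all disciplines: ordered ✗; linear ✗; affine ✓; relevant ✗; unrestricted ✓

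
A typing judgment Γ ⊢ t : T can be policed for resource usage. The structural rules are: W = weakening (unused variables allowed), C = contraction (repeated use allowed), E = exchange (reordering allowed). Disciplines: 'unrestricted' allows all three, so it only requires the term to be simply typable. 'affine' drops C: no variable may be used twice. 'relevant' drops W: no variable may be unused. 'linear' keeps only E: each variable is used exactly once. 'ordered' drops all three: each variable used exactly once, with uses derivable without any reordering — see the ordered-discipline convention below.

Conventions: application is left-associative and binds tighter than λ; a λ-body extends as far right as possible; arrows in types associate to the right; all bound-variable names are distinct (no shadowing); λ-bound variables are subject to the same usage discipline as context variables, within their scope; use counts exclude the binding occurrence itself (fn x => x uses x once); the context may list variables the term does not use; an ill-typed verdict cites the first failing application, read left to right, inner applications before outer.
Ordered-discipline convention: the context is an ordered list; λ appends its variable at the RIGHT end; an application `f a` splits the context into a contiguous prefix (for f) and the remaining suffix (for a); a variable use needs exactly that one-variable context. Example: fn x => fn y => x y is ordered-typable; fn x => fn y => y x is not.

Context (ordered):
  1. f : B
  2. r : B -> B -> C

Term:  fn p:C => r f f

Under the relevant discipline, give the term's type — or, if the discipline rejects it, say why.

not well-typed under relevant — unused: p — weakening required
variable uses: f: 2×, r: 1×, p [bound]: 0×
order of uses: r, f, f
typing: well-typed — term : C -> C
per-discipline verdicts: ordered ✗; linear ✗; affine ✗; relevant ✗; unrestricted ✓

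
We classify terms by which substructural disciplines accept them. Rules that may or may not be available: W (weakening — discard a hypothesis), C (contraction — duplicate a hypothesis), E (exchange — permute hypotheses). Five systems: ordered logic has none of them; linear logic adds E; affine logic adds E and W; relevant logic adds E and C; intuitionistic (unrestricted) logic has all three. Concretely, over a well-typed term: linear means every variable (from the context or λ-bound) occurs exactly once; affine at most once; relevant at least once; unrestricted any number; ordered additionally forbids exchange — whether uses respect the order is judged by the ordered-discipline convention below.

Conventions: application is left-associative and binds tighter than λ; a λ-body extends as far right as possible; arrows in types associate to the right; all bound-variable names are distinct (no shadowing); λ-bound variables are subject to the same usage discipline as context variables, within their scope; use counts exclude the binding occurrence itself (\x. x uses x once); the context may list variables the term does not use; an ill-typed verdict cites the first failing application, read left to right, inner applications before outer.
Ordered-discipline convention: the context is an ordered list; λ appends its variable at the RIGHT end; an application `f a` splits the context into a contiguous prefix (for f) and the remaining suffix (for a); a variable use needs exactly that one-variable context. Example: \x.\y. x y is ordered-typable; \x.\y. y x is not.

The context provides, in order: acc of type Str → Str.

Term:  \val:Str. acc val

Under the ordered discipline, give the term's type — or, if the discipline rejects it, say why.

term : Str → Str
usage: acc: 1, val (λ-bound): 1
left-to-right use order: acc, val
typing: well-typed — term : Str → Str
all disciplines: ordered ✓ | linear ✓ | affine ✓ | relevant ✓ | unrestricted ✓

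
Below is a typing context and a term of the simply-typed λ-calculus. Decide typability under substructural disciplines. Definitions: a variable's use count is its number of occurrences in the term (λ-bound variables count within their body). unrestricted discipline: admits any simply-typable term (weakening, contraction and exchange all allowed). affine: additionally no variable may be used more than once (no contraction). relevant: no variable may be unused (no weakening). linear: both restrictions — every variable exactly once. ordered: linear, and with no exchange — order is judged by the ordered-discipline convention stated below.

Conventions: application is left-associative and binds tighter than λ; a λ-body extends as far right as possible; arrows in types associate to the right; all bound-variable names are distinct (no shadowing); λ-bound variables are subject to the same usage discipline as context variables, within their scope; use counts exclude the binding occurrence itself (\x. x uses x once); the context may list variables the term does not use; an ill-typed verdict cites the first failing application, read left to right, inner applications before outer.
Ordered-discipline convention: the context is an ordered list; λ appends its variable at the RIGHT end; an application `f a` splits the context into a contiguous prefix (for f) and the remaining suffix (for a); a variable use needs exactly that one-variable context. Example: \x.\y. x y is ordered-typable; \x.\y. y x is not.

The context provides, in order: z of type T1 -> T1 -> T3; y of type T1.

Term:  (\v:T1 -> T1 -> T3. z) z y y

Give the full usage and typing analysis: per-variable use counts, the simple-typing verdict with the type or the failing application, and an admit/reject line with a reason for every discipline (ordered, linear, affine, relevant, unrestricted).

use counts: z: 2, y: 2, v [bound]: 0
left-to-right use order: z, z, y, y
typing: the term checks, with type T3
ordered ✗ (repeated use of z ×2, y ×2; v never used (weakening))
linear ✗ (repeated use of z ×2, y ×2; v never used (weakening))
affine ✗ (repeated use of z ×2, y ×2)
relevant ✗ (v never used (weakening))
unrestricted ✓ (typability at T3 is all that's needed)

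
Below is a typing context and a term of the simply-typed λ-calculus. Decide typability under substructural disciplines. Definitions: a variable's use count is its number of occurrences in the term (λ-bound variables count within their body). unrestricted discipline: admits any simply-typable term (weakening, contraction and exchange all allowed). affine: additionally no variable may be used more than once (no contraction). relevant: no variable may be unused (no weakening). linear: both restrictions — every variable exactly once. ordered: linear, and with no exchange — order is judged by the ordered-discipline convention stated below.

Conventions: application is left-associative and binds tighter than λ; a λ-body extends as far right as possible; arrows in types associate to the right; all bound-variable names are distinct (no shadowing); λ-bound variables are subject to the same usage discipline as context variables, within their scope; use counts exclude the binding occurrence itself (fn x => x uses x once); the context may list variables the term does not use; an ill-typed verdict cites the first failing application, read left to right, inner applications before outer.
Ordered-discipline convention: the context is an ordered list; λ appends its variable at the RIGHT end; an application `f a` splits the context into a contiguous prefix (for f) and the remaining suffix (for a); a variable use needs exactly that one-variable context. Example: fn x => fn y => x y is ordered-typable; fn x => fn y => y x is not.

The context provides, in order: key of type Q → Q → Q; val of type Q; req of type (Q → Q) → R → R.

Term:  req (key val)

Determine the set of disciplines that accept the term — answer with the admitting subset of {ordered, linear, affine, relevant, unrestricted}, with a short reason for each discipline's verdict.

admitted in: linear, affine, relevant, unrestricted
usage: key ×1; val ×1; req ×1
use order (left to right): req, key, val
typing: the term checks, with type R → R
ordered ✗ (needs exchange: uses follow req, key, val)
linear ✓ (each of key, val, req used exactly once)
affine ✓ (no duplicate uses among key, val, req)
relevant ✓ (every one of key, val, req appears)
unrestricted ✓ (typability at R → R is all that's needed)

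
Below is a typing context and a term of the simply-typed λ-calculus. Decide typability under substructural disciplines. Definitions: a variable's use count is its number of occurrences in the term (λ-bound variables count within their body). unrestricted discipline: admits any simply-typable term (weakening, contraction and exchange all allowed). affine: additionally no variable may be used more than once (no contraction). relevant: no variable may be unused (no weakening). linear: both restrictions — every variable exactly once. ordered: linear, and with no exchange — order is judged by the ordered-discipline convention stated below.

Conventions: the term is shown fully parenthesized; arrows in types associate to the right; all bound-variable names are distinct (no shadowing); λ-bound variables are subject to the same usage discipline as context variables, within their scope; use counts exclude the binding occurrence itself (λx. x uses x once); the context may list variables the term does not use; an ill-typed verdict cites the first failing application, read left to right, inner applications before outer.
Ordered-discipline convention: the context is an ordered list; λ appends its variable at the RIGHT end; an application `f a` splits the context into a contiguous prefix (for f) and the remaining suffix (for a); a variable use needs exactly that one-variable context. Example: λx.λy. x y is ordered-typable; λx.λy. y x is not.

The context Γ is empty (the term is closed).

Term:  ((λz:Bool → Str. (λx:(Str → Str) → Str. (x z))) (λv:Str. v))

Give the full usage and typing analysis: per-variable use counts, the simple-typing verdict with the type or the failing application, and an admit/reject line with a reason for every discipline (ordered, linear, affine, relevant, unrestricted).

counts: z (bound): 1; x (bound): 1; v (bound): 1
use order (left to right): x, z, v
typing: ill-typed: an argument Bool → Str mismatches the expected Str → Str
ordered: ✗ — not simply typable
linear: ✗ — fails simple typing
affine: ✗ — a type mismatch blocks all five
relevant: ✗ — the type mismatch rejects it
unrestricted: ✗ — not simply typable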